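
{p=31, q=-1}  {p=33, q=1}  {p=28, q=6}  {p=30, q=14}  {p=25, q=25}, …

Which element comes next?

P goes 31, 33, 28, 30, 25 → 27 (alternating steps +2, −5, +2, −5, …).
Q: differences are 2, 5, 8, … (increasing by 3 each time); -1, 1, 6, 14, 25 → 39.
Combining the parts gives {p=27, q=39}.

{p=27, q=39}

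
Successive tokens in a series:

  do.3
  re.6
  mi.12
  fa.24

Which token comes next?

sol.48

Note: do, re, mi, fa → sol (runs through the solfège scale do→ti).
For the second component, ×2 each step: 3, 6, 12, 24 → 48.
So the next token is sol.48.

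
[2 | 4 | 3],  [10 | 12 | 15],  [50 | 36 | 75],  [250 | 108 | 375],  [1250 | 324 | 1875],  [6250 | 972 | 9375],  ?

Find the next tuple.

[31250 | 2916 | 46875]

First entry: 2, 10, 50, 250, 1250, 6250 → 31250 (×5 each step).
Second entry — ×3 each step: 4, 12, 36, 108, 324, 972 → 2916.
Third entry: 3, 15, 75, 375, 1875, 9375 → 46875 (×5 each step).
Combining the parts gives [31250 | 2916 | 46875].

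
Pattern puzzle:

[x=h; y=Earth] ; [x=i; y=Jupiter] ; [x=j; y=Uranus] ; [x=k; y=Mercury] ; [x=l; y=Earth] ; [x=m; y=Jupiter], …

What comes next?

X — letters move forward 1 place in the alphabet: h, i, j, k, l, m → n.
Y goes Earth, Jupiter, Uranus, Mercury, Earth, Jupiter → Uranus (repeats Earth → Jupiter → Uranus → Mercury).
Putting it together: [x=n; y=Uranus].

[x=n; y=Uranus]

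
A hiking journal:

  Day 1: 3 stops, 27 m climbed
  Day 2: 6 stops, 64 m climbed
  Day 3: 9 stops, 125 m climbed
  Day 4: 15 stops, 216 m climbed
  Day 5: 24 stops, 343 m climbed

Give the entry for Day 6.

Stops: 3, 6, 9, 15, 24 → 39 (each term is the sum of the two before it).
For the m climbed, perfect cubes: 3³, 4³, 5³, …: 27, 64, 125, 216, 343 → 512.
Putting it together: 39 stops, 512 m climbed.

39 stops, 512 m climbed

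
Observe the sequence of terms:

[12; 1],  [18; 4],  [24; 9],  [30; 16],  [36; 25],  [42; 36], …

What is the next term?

[48; 49]

First component: +6 each step, so 12, 18, 24, 30, 36, 42 → 48.
Second component: perfect squares: 1², 2², 3², …; 1, 4, 9, 16, 25, 36 → 49.
So the next term is [48; 49].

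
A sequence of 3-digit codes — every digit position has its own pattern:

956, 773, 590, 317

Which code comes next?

First digit — −2 each step, mod 10: 9, 7, 5, 3 → 1.
Second digit — +2 each step, mod 10: 5, 7, 9, 1 → 3.
Third digit — −3 each step, mod 10: 6, 3, 0, 7 → 4.
So the next code is 134.

134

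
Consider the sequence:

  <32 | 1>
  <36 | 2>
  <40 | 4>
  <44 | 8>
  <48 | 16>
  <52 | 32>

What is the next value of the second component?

Second component — ×2 each step: 1, 2, 4, 8, 16, 32 → 64.

64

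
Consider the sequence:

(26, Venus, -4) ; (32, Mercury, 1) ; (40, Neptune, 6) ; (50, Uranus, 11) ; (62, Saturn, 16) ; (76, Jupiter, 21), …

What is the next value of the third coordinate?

26

Third coordinate: +5 each step, so -4, 1, 6, 11, 16, 21 → 26.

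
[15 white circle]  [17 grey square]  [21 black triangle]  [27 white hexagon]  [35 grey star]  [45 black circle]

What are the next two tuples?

First part: 15, 17, 21, 27, 35, 45 → 57 → 71 (differences are 2, 4, 6, … (increasing by 2 each time)).
Shade: repeats white → grey → black; white, grey, black, white, grey, black → white → grey.
Shape goes circle, square, triangle, hexagon, star, circle → square → triangle (repeats circle → square → triangle → hexagon → star).
So the next two tuples are [57 white square] and [71 grey triangle].

[57 white square], [71 grey triangle]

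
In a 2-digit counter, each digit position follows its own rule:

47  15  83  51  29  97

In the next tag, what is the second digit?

Second digit — −2 each step, mod 10: 7, 5, 3, 1, 9, 7 → 5.

5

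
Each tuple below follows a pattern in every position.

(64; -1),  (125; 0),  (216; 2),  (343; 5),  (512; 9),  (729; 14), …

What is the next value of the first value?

1000

First value — perfect cubes: 4³, 5³, 6³, …: 64, 125, 216, 343, 512, 729 → 1000.
For the second value, differences are 1, 2, 3, … (increasing by 1 each time): -1, 0, 2, 5, 9, 14 → 20.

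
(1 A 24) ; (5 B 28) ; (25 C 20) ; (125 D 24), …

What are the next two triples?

(625 E 16), (3125 F 20)

First coordinate goes 1, 5, 25, 125 → 625 → 3125 (×5 each step).
For the letter, letters move forward 1 place in the alphabet: A, B, C, D → E → F.
Third coordinate: alternating steps +4, −8, +4, −8, …, so 24, 28, 20, 24 → 16 → 20.
So the next two triples are (625 E 16) and (3125 F 20).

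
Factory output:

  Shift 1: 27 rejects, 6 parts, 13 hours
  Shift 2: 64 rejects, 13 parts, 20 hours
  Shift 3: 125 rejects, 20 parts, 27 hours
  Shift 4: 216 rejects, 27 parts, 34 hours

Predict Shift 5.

Rejects — perfect cubes: 3³, 4³, 5³, …: 27, 64, 125, 216 → 343.
Parts — +7 each step: 6, 13, 20, 27 → 34.
Hours: 13, 20, 27, 34 → 41 (always 7 more than the parts).
Putting it together: 343 rejects, 34 parts, 41 hours.

343 rejects, 34 parts, 41 hours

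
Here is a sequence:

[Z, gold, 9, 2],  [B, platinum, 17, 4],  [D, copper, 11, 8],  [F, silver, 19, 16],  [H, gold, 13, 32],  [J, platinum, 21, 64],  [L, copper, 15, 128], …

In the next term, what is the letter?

N

Letter — letters move forward 2 places in the alphabet, wrapping Z→A: Z, B, D, F, H, J, L → N.
Metal goes gold, platinum, copper, silver, gold, platinum, copper → silver (repeats gold → platinum → copper → silver).
Third part: alternating steps +8, −6, +8, −6, …, so 9, 17, 11, 19, 13, 21, 15 → 23.
Fourth part: 2, 4, 8, 16, 32, 64, 128 → 256 (×2 each step).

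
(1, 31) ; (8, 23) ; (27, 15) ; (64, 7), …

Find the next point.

First value: perfect cubes: 1³, 2³, 3³, …; 1, 8, 27, 64 → 125.
Second value: −8 each step, so 31, 23, 15, 7 → -1.
So the next point is (125, -1).

(125, -1)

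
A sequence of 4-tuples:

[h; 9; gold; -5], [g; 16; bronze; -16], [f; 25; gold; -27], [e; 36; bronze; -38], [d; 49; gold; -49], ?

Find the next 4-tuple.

Letter — letters move back 1 place in the alphabet: h, g, f, e, d → c.
Second entry: perfect squares: 3², 4², 5², …; 9, 16, 25, 36, 49 → 64.
Rank: alternates gold ↔ bronze, so gold, bronze, gold, bronze, gold → bronze.
Fourth entry: −11 each step; -5, -16, -27, -38, -49 → -60.
Combining the parts gives [c; 64; bronze; -60].

[c; 64; bronze; -60]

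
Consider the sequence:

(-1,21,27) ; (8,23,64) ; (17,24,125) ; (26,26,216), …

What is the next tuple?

(35,27,343)

First slot: +9 each step; -1, 8, 17, 26 → 35.
Second slot: 21, 23, 24, 26 → 27 (alternating steps +2, +1, +2, +1, …).
Third slot — perfect cubes: 3³, 4³, 5³, …: 27, 64, 125, 216 → 343.
Combining the parts gives (35,27,343).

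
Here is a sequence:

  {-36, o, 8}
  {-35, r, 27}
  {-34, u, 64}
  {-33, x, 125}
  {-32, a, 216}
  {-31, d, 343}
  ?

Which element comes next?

First component — +1 each step: -36, -35, -34, -33, -32, -31 → -30.
For the letter, letters move forward 3 places in the alphabet, wrapping Z→A: o, r, u, x, a, d → g.
Third component: 8, 27, 64, 125, 216, 343 → 512 (perfect cubes: 2³, 3³, 4³, …).
Combining the parts gives {-30, g, 512}.

{-30, g, 512}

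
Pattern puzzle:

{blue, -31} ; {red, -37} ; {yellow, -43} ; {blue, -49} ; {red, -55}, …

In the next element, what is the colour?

Colour goes blue, red, yellow, blue, red → yellow (repeats blue → red → yellow).
Second value: -31, -37, -43, -49, -55 → -61 (−6 each step).

yellow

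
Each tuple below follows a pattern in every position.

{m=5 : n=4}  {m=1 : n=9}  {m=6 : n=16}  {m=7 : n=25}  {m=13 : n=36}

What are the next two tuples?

{m=20 : n=49}, {m=33 : n=64}

M goes 5, 1, 6, 7, 13 → 20 → 33 (each term is the sum of the two before it).
N: perfect squares: 2², 3², 4², …, so 4, 9, 16, 25, 36 → 49 → 64.
Putting the parts together: {m=20 : n=49} and then {m=33 : n=64}.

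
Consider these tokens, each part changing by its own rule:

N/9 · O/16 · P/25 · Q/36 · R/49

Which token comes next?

S/64

Letter: letters move forward 1 place in the alphabet, so N, O, P, Q, R → S.
Second component — perfect squares: 3², 4², 5², …: 9, 16, 25, 36, 49 → 64.
So the next token is S/64.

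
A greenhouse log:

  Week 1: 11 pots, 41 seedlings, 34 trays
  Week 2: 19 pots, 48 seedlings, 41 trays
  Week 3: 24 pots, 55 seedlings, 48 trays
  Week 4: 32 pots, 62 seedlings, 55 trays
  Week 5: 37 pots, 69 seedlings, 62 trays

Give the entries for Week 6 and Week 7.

For the pots, alternating steps +8, +5, +8, +5, …: 11, 19, 24, 32, 37 → 45 → 50.
Seedlings — +7 each step: 41, 48, 55, 62, 69 → 76 → 83.
Trays goes 34, 41, 48, 55, 62 → 69 → 76 (always 7 less than the seedlings).
So the next two lines are 45 pots, 76 seedlings, 69 trays and 50 pots, 83 seedlings, 76 trays.

45 pots, 76 seedlings, 69 trays; 50 pots, 83 seedlings, 76 trays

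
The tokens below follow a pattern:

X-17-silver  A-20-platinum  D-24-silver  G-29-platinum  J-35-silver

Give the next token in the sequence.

Letter: letters move forward 3 places in the alphabet, wrapping Z→A, so X, A, D, G, J → M.
Second component: 17, 20, 24, 29, 35 → 42 (differences are 3, 4, 5, … (increasing by 1 each time)).
Metal: alternates silver ↔ platinum; silver, platinum, silver, platinum, silver → platinum.
Combining the parts gives M-42-platinum.

M-42-platinum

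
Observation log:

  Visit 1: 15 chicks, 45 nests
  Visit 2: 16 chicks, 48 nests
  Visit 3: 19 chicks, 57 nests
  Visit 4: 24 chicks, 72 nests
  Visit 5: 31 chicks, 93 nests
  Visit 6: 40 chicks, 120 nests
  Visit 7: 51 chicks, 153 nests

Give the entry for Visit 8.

64 chicks, 192 nests

Chicks: differences are 1, 3, 5, … (increasing by 2 each time), so 15, 16, 19, 24, 31, 40, 51 → 64.
For the nests, always 3 × the chicks: 45, 48, 57, 72, 93, 120, 153 → 192.
So the next line is 64 chicks, 192 nests.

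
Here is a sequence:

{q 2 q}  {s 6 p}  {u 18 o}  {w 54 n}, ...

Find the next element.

First letter: q, s, u, w → y (letters move forward 2 places in the alphabet).
Second value: ×3 each step, so 2, 6, 18, 54 → 162.
Second letter: letters move back 1 place in the alphabet; q, p, o, n → m.
So the next element is {y 162 m}.

{y 162 m}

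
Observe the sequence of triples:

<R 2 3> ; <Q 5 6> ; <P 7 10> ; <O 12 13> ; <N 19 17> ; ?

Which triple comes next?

Letter: letters move back 1 place in the alphabet, so R, Q, P, O, N → M.
Second part goes 2, 5, 7, 12, 19 → 31 (each term is the sum of the two before it).
Third part: alternating steps +3, +4, +3, +4, …; 3, 6, 10, 13, 17 → 20.
Putting it together: <M 31 20>.

<M 31 20>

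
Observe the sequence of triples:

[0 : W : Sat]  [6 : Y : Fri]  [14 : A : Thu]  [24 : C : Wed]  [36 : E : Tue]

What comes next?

[50 : G : Mon]

First coordinate: differences are 6, 8, 10, … (increasing by 2 each time); 0, 6, 14, 24, 36 → 50.
Letter: W, Y, A, C, E → G (letters move forward 2 places in the alphabet, wrapping Z→A).
Day — runs backward through the weekdays Mon→Sun: Sat, Fri, Thu, Wed, Tue → Mon.
Combining the parts gives [50 : G : Mon].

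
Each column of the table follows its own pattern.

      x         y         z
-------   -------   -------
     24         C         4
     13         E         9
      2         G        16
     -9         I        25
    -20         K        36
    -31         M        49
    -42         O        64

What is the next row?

Column x: 24, 13, 2, -9, -20, -31, -42 → -53 (−11 each step).
Column y: letters move forward 2 places in the alphabet; C, E, G, I, K, M, O → Q.
Column z: perfect squares: 2², 3², 4², …, so 4, 9, 16, 25, 36, 49, 64 → 81.
So the next row is -53  Q  81.

-53  Q  81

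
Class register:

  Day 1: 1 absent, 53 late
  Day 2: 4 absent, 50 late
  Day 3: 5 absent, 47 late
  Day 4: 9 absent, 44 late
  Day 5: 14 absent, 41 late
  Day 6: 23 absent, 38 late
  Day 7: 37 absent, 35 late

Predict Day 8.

60 absent, 32 late

For the absent, each term is the sum of the two before it: 1, 4, 5, 9, 14, 23, 37 → 60.
Late — −3 each step: 53, 50, 47, 44, 41, 38, 35 → 32.
Combining the parts gives 60 absent, 32 late.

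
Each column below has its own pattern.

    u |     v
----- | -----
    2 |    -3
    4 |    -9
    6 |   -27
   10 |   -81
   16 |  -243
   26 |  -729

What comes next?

42  -2187

Column u: each term is the sum of the two before it; 2, 4, 6, 10, 16, 26 → 42.
Column v goes -3, -9, -27, -81, -243, -729 → -2187 (×3 each step).
Combining the parts gives 42  -2187.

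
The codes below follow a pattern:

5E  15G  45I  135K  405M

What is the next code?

1215O

First component: ×3 each step, so 5, 15, 45, 135, 405 → 1215.
Letter: E, G, I, K, M → O (letters move forward 2 places in the alphabet).
So the next code is 1215O.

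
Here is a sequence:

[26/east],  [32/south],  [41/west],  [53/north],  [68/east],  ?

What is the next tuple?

First slot goes 26, 32, 41, 53, 68 → 86 (differences are 6, 9, 12, … (increasing by 3 each time)).
For the direction, repeats east → south → west → north: east, south, west, north, east → south.
Putting it together: [86/south].

[86/south]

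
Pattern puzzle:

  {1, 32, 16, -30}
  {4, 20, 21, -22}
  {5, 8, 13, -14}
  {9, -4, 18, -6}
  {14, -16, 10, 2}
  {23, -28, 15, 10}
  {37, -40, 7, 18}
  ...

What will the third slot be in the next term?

12

Third slot — alternating steps +5, −8, +5, −8, …: 16, 21, 13, 18, 10, 15, 7 → 12.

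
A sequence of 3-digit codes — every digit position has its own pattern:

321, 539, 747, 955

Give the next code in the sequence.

First digit: 3, 5, 7, 9 → 1 (+2 each step, mod 10).
Second digit: 2, 3, 4, 5 → 6 (+1 each step, mod 10).
Third digit: −2 each step, mod 10, so 1, 9, 7, 5 → 3.
Combining the parts gives 163.

163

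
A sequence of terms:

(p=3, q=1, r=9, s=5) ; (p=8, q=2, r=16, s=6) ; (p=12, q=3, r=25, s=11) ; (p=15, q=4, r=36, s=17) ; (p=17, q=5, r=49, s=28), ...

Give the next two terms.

P: differences are 5, 4, 3, … (decreasing by 1 each time); 3, 8, 12, 15, 17 → 18 → 18.
Q goes 1, 2, 3, 4, 5 → 6 → 7 (+1 each step).
R: 9, 16, 25, 36, 49 → 64 → 81 (perfect squares: 3², 4², 5², …).
S: each term is the sum of the two before it, so 5, 6, 11, 17, 28 → 45 → 73.
So the next two terms are (p=18, q=6, r=64, s=45) and (p=18, q=7, r=81, s=73).

(p=18, q=6, r=64, s=45), (p=18, q=7, r=81, s=73)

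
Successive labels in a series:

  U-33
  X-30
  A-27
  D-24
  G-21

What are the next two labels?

Letter — letters move forward 3 places in the alphabet, wrapping Z→A: U, X, A, D, G → J → M.
Second component: −3 each step; 33, 30, 27, 24, 21 → 18 → 15.
Putting the parts together: J-18 and then M-15.

J-18 then M-15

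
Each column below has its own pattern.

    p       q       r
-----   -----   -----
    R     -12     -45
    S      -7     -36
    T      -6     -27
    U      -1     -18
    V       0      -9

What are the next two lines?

Column p — letters move forward 1 place in the alphabet: R, S, T, U, V → W → X.
Column q: alternating steps +5, +1, +5, +1, …; -12, -7, -6, -1, 0 → 5 → 6.
Column r: +9 each step; -45, -36, -27, -18, -9 → 0 → 9.
Putting the parts together: W  5  0 and then X  6  9.

W  5  0; X  6  9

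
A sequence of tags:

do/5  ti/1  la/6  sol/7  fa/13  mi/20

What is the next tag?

Note — runs backward through the solfège scale do→ti: do, ti, la, sol, fa, mi → re.
Second component — each term is the sum of the two before it: 5, 1, 6, 7, 13, 20 → 33.
Combining the parts gives re/33.

re/33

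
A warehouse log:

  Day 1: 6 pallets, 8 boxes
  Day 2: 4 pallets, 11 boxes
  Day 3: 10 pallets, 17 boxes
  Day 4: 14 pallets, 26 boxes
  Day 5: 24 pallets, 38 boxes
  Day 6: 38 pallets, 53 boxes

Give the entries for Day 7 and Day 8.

Pallets goes 6, 4, 10, 14, 24, 38 → 62 → 100 (each term is the sum of the two before it).
Boxes: differences are 3, 6, 9, … (increasing by 3 each time), so 8, 11, 17, 26, 38, 53 → 71 → 92.
So the next two records are 62 pallets, 71 boxes and 100 pallets, 92 boxes.

62 pallets, 71 boxes; 100 pallets, 92 boxes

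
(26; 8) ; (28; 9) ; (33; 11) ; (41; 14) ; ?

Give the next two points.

(52; 18), (66; 23)

First part: differences are 2, 5, 8, … (increasing by 3 each time), so 26, 28, 33, 41 → 52 → 66.
For the second part, differences are 1, 2, 3, … (increasing by 1 each time): 8, 9, 11, 14 → 18 → 23.
Putting the parts together: (52; 18) and then (66; 23).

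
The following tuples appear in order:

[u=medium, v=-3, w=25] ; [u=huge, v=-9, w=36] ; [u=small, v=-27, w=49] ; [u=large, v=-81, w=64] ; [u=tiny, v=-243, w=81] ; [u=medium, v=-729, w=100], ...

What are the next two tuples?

U: repeats medium → huge → small → large → tiny; medium, huge, small, large, tiny, medium → huge → small.
V: ×3 each step; -3, -9, -27, -81, -243, -729 → -2187 → -6561.
W: perfect squares: 5², 6², 7², …; 25, 36, 49, 64, 81, 100 → 121 → 144.
So the next two tuples are [u=huge, v=-2187, w=121] and [u=small, v=-6561, w=144].

[u=huge, v=-2187, w=121], [u=small, v=-6561, w=144]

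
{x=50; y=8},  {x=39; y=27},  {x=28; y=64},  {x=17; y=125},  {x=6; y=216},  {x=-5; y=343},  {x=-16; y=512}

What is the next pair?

For the x, −11 each step: 50, 39, 28, 17, 6, -5, -16 → -27.
Y: 8, 27, 64, 125, 216, 343, 512 → 729 (perfect cubes: 2³, 3³, 4³, …).
Combining the parts gives {x=-27; y=729}.

{x=-27; y=729}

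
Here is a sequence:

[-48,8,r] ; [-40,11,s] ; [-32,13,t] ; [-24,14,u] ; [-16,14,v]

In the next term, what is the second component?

13

Second component: differences are 3, 2, 1, … (decreasing by 1 each time); 8, 11, 13, 14, 14 → 13.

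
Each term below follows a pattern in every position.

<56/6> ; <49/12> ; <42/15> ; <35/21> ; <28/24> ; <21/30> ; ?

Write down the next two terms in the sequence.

<14/33>, <7/39>

First value: −7 each step, so 56, 49, 42, 35, 28, 21 → 14 → 7.
For the second value, alternating steps +6, +3, +6, +3, …: 6, 12, 15, 21, 24, 30 → 33 → 39.
So the next two terms are <14/33> and <7/39>.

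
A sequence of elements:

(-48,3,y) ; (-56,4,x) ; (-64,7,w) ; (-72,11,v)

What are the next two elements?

(-80,18,u), (-88,29,t)

First component — −8 each step: -48, -56, -64, -72 → -80 → -88.
Second component: 3, 4, 7, 11 → 18 → 29 (each term is the sum of the two before it).
Letter — letters move back 1 place in the alphabet: y, x, w, v → u → t.
So the next two elements are (-80,18,u) and (-88,29,t).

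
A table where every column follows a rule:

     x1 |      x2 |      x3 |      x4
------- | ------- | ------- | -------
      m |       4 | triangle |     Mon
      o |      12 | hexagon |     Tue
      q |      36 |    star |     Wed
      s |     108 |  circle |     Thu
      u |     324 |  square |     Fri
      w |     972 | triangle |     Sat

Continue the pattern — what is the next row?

y  2916  hexagon  Sun

For the column x1, letters move forward 2 places in the alphabet: m, o, q, s, u, w → y.
Column x2: 4, 12, 36, 108, 324, 972 → 2916 (×3 each step).
Column x3: repeats triangle → hexagon → star → circle → square; triangle, hexagon, star, circle, square, triangle → hexagon.
Column x4 — runs through the weekdays Mon→Sun: Mon, Tue, Wed, Thu, Fri, Sat → Sun.
Putting it together: y  2916  hexagon  Sun.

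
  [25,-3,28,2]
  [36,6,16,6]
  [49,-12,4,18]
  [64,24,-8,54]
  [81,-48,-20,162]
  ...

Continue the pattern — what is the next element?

[100,96,-32,486]

First coordinate: perfect squares: 5², 6², 7², …, so 25, 36, 49, 64, 81 → 100.
For the second coordinate, ×(-2) each step: -3, 6, -12, 24, -48 → 96.
Third coordinate — −12 each step: 28, 16, 4, -8, -20 → -32.
Fourth coordinate goes 2, 6, 18, 54, 162 → 486 (×3 each step).
So the next element is [100,96,-32,486].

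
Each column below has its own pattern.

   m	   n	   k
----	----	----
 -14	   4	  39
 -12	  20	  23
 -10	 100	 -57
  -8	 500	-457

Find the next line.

Column m: +2 each step, so -14, -12, -10, -8 → -6.
Column n: ×5 each step; 4, 20, 100, 500 → 2500.
Column k — together with the column n always sums to 43: 39, 23, -57, -457 → -2457.
So the next line is -6  2500  -2457.

-6  2500  -2457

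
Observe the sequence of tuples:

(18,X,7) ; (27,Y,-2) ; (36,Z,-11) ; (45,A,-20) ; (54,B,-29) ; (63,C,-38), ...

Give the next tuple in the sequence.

First coordinate — +9 each step: 18, 27, 36, 45, 54, 63 → 72.
Letter goes X, Y, Z, A, B, C → D (letters move forward 1 place in the alphabet, wrapping Z→A).
Third coordinate: together with the first coordinate always sums to 25; 7, -2, -11, -20, -29, -38 → -47.
So the next tuple is (72,D,-47).

(72,D,-47)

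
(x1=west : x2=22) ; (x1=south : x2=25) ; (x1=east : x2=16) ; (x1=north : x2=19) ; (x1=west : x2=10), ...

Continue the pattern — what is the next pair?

X1 — repeats west → south → east → north: west, south, east, north, west → south.
X2: alternating steps +3, −9, +3, −9, …, so 22, 25, 16, 19, 10 → 13.
So the next pair is (x1=south : x2=13).

(x1=south : x2=13)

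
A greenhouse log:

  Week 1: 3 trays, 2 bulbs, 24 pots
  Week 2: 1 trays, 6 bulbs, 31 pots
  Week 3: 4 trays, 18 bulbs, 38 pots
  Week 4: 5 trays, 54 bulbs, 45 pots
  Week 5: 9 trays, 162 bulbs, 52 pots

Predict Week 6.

14 trays, 486 bulbs, 59 pots

For the trays, each term is the sum of the two before it: 3, 1, 4, 5, 9 → 14.
Bulbs: 2, 6, 18, 54, 162 → 486 (×3 each step).
Pots: +7 each step; 24, 31, 38, 45, 52 → 59.
So the next line is 14 trays, 486 bulbs, 59 pots.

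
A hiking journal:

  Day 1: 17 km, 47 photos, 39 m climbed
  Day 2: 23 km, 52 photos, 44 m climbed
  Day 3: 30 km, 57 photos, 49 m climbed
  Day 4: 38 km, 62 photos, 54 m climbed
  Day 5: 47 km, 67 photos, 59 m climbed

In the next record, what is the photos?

Photos: +5 each step, so 47, 52, 57, 62, 67 → 72.

72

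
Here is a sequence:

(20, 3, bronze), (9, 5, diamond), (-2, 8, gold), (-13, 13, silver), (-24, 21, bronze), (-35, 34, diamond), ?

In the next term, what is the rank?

Rank: repeats bronze → diamond → gold → silver; bronze, diamond, gold, silver, bronze, diamond → gold.

gold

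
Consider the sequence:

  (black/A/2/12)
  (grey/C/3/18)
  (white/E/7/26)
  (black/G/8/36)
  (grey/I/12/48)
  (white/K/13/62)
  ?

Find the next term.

Shade goes black, grey, white, black, grey, white → black (repeats black → grey → white).
Letter goes A, C, E, G, I, K → M (letters move forward 2 places in the alphabet).
Third component: 2, 3, 7, 8, 12, 13 → 17 (alternating steps +1, +4, +1, +4, …).
Fourth component: 12, 18, 26, 36, 48, 62 → 78 (differences are 6, 8, 10, … (increasing by 2 each time)).
Putting it together: (black/M/17/78).

(black/M/17/78)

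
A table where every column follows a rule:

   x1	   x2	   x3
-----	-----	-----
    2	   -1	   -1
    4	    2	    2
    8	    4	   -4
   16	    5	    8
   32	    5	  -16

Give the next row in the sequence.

64  4  32

Column x1: ×2 each step; 2, 4, 8, 16, 32 → 64.
Column x2 — differences are 3, 2, 1, … (decreasing by 1 each time): -1, 2, 4, 5, 5 → 4.
Column x3 goes -1, 2, -4, 8, -16 → 32 (×(-2) each step).
So the next row is 64  4  32.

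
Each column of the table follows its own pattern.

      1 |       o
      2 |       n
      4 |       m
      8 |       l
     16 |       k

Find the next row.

First component: ×2 each step, so 1, 2, 4, 8, 16 → 32.
Letter: o, n, m, l, k → j (letters move back 1 place in the alphabet).
Putting it together: 32  j.

32  j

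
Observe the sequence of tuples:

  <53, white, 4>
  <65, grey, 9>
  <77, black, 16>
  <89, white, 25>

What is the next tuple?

First slot: +12 each step, so 53, 65, 77, 89 → 101.
Shade — repeats white → grey → black: white, grey, black, white → grey.
Third slot: perfect squares: 2², 3², 4², …, so 4, 9, 16, 25 → 36.
Combining the parts gives <101, grey, 36>.

<101, grey, 36>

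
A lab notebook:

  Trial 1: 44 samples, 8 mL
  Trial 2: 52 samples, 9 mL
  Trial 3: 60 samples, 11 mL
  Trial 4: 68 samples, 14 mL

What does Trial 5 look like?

For the samples, +8 each step: 44, 52, 60, 68 → 76.
ML: differences are 1, 2, 3, … (increasing by 1 each time), so 8, 9, 11, 14 → 18.
Putting it together: 76 samples, 18 mL.

76 samples, 18 mL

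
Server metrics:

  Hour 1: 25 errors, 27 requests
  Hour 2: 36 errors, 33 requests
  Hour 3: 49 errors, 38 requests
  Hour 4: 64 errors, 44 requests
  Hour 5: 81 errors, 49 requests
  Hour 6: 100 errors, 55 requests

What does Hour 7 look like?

121 errors, 60 requests

For the errors, perfect squares: 5², 6², 7², …: 25, 36, 49, 64, 81, 100 → 121.
Requests: alternating steps +6, +5, +6, +5, …; 27, 33, 38, 44, 49, 55 → 60.
Combining the parts gives 121 errors, 60 requests.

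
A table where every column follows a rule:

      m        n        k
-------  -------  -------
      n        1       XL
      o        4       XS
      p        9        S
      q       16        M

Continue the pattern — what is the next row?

Column m goes n, o, p, q → r (letters move forward 1 place in the alphabet).
Column n: perfect squares: 1², 2², 3², …, so 1, 4, 9, 16 → 25.
Column k: XL, XS, S, M → L (runs through clothing sizes XS→XL).
So the next row is r  25  L.

r  25  L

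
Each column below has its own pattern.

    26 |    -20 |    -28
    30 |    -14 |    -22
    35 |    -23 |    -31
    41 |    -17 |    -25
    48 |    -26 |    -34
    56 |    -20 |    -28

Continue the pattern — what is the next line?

65  -29  -37

First component: 26, 30, 35, 41, 48, 56 → 65 (differences are 4, 5, 6, … (increasing by 1 each time)).
For the second component, alternating steps +6, −9, +6, −9, …: -20, -14, -23, -17, -26, -20 → -29.
Third component: always 8 less than the second component, so -28, -22, -31, -25, -34, -28 → -37.
Combining the parts gives 65  -29  -37.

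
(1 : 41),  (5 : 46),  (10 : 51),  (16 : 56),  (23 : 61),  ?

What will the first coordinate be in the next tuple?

First coordinate: differences are 4, 5, 6, … (increasing by 1 each time), so 1, 5, 10, 16, 23 → 31.
Second coordinate: +5 each step; 41, 46, 51, 56, 61 → 66.

31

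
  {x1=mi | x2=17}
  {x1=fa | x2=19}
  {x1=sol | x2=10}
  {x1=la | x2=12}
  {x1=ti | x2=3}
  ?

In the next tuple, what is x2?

X2 — alternating steps +2, −9, +2, −9, …: 17, 19, 10, 12, 3 → 5.

5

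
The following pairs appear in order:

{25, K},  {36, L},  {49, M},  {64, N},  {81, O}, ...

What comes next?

{100, P}

First coordinate — perfect squares: 5², 6², 7², …: 25, 36, 49, 64, 81 → 100.
Letter: letters move forward 1 place in the alphabet; K, L, M, N, O → P.
Putting it together: {100, P}.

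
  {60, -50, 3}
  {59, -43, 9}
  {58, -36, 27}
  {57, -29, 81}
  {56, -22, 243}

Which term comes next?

{55, -15, 729}

First slot: −1 each step, so 60, 59, 58, 57, 56 → 55.
Second slot goes -50, -43, -36, -29, -22 → -15 (+7 each step).
Third slot — ×3 each step: 3, 9, 27, 81, 243 → 729.
Combining the parts gives {55, -15, 729}.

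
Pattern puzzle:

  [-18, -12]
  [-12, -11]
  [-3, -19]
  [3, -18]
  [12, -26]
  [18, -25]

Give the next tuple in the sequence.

First coordinate: alternating steps +6, +9, +6, +9, …; -18, -12, -3, 3, 12, 18 → 27.
Second coordinate: alternating steps +1, −8, +1, −8, …; -12, -11, -19, -18, -26, -25 → -33.
So the next tuple is [27, -33].

[27, -33]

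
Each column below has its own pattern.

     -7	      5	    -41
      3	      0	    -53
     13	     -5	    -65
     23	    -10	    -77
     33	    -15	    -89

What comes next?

First component goes -7, 3, 13, 23, 33 → 43 (+10 each step).
Second component: −5 each step, so 5, 0, -5, -10, -15 → -20.
Third component: -41, -53, -65, -77, -89 → -101 (−12 each step).
Putting it together: 43  -20  -101.

43  -20  -101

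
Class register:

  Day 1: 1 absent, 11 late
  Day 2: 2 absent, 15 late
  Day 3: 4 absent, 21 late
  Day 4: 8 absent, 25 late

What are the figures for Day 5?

For the absent, ×2 each step: 1, 2, 4, 8 → 16.
Late: alternating steps +4, +6, +4, +6, …; 11, 15, 21, 25 → 31.
Combining the parts gives 16 absent, 31 late.

16 absent, 31 late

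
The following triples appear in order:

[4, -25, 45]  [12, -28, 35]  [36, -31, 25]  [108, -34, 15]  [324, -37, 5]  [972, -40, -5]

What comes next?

First component: 4, 12, 36, 108, 324, 972 → 2916 (×3 each step).
For the second component, −3 each step: -25, -28, -31, -34, -37, -40 → -43.
Third component: −10 each step, so 45, 35, 25, 15, 5, -5 → -15.
Putting it together: [2916, -43, -15].

[2916, -43, -15]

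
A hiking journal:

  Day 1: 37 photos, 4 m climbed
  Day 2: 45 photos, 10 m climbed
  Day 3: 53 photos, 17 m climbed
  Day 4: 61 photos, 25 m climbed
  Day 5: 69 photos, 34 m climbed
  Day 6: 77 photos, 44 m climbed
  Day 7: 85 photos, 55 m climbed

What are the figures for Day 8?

For the photos, +8 each step: 37, 45, 53, 61, 69, 77, 85 → 93.
M climbed: 4, 10, 17, 25, 34, 44, 55 → 67 (differences are 6, 7, 8, … (increasing by 1 each time)).
So the next row is 93 photos, 67 m climbed.

93 photos, 67 m climbed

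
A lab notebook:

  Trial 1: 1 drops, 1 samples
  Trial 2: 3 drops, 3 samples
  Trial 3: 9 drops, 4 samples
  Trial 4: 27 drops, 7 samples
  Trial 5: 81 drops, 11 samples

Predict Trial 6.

243 drops, 18 samples

Drops: ×3 each step, so 1, 3, 9, 27, 81 → 243.
For the samples, each term is the sum of the two before it: 1, 3, 4, 7, 11 → 18.
So the next row is 243 drops, 18 samples.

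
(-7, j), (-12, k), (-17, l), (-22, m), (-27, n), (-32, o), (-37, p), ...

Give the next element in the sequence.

First entry goes -7, -12, -17, -22, -27, -32, -37 → -42 (−5 each step).
Letter: letters move forward 1 place in the alphabet, so j, k, l, m, n, o, p → q.
Putting it together: (-42, q).

(-42, q)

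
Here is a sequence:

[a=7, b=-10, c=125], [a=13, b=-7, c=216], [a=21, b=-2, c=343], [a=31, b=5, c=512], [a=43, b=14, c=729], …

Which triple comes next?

A: 7, 13, 21, 31, 43 → 57 (differences are 6, 8, 10, … (increasing by 2 each time)).
B — differences are 3, 5, 7, … (increasing by 2 each time): -10, -7, -2, 5, 14 → 25.
C — perfect cubes: 5³, 6³, 7³, …: 125, 216, 343, 512, 729 → 1000.
So the next triple is [a=57, b=25, c=1000].

[a=57, b=25, c=1000]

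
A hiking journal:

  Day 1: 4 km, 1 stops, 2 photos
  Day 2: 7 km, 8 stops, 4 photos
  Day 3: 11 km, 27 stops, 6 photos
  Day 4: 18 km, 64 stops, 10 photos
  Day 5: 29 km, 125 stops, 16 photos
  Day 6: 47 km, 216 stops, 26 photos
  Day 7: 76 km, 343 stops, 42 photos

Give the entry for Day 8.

Km — each term is the sum of the two before it: 4, 7, 11, 18, 29, 47, 76 → 123.
Stops: perfect cubes: 1³, 2³, 3³, …; 1, 8, 27, 64, 125, 216, 343 → 512.
Photos: 2, 4, 6, 10, 16, 26, 42 → 68 (each term is the sum of the two before it).
Combining the parts gives 123 km, 512 stops, 68 photos.

123 km, 512 stops, 68 photos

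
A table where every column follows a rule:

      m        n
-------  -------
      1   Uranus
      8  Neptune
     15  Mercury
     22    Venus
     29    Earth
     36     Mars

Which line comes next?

43  Jupiter

Column m goes 1, 8, 15, 22, 29, 36 → 43 (+7 each step).
Column n — runs through the planets Mercury→Neptune: Uranus, Neptune, Mercury, Venus, Earth, Mars → Jupiter.
Putting it together: 43  Jupiter.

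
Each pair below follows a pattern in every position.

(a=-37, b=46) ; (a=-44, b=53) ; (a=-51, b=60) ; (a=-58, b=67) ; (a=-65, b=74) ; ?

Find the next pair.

(a=-72, b=81)

A goes -37, -44, -51, -58, -65 → -72 (−7 each step).
B: 46, 53, 60, 67, 74 → 81 (+7 each step).
Putting it together: (a=-72, b=81).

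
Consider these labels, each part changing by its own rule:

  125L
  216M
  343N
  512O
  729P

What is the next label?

First component goes 125, 216, 343, 512, 729 → 1000 (perfect cubes: 5³, 6³, 7³, …).
Letter goes L, M, N, O, P → Q (letters move forward 1 place in the alphabet).
Putting it together: 1000Q.

1000Q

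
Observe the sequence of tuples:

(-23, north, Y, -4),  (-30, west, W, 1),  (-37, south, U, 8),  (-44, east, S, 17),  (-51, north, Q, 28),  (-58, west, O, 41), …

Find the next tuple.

First entry — −7 each step: -23, -30, -37, -44, -51, -58 → -65.
Direction: north, west, south, east, north, west → south (repeats north → west → south → east).
Letter: Y, W, U, S, Q, O → M (letters move back 2 places in the alphabet).
Fourth entry: differences are 5, 7, 9, … (increasing by 2 each time); -4, 1, 8, 17, 28, 41 → 56.
Combining the parts gives (-65, south, M, 56).

(-65, south, M, 56)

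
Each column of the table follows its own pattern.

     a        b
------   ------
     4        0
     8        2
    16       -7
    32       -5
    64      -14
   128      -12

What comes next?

Column a — ×2 each step: 4, 8, 16, 32, 64, 128 → 256.
Column b: alternating steps +2, −9, +2, −9, …, so 0, 2, -7, -5, -14, -12 → -21.
Combining the parts gives 256  -21.

256  -21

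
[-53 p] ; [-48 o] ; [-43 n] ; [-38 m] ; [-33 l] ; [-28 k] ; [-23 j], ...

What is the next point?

[-18 i]

First entry: -53, -48, -43, -38, -33, -28, -23 → -18 (+5 each step).
Letter goes p, o, n, m, l, k, j → i (letters move back 1 place in the alphabet).
So the next point is [-18 i].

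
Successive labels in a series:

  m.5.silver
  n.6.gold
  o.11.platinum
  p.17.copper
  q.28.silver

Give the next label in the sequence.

r.45.gold

For the letter, letters move forward 1 place in the alphabet: m, n, o, p, q → r.
Second component: each term is the sum of the two before it, so 5, 6, 11, 17, 28 → 45.
Metal: repeats silver → gold → platinum → copper; silver, gold, platinum, copper, silver → gold.
Combining the parts gives r.45.gold.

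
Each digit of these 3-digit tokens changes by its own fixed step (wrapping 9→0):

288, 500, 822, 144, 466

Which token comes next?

First digit — +3 each step, mod 10: 2, 5, 8, 1, 4 → 7.
Second digit goes 8, 0, 2, 4, 6 → 8 (+2 each step, mod 10).
Third digit goes 8, 0, 2, 4, 6 → 8 (+2 each step, mod 10).
So the next token is 788.

788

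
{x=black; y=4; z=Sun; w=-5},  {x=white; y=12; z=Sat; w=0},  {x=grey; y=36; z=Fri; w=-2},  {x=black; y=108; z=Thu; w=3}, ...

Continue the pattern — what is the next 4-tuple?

For the x, repeats black → white → grey: black, white, grey, black → white.
Y — ×3 each step: 4, 12, 36, 108 → 324.
Z: Sun, Sat, Fri, Thu → Wed (runs backward through the weekdays Mon→Sun).
W: alternating steps +5, −2, +5, −2, …, so -5, 0, -2, 3 → 1.
Combining the parts gives {x=white; y=324; z=Wed; w=1}.

{x=white; y=324; z=Wed; w=1}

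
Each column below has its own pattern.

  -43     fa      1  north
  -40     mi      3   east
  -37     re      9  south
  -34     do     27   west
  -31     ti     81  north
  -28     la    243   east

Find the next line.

-25  sol  729  south

First component — +3 each step: -43, -40, -37, -34, -31, -28 → -25.
Note: runs backward through the solfège scale do→ti; fa, mi, re, do, ti, la → sol.
For the third component, ×3 each step: 1, 3, 9, 27, 81, 243 → 729.
Direction goes north, east, south, west, north, east → south (repeats north → east → south → west).
Putting it together: -25  sol  729  south.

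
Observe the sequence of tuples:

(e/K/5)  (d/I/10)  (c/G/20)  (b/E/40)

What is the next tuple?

(a/C/80)

First letter — letters move back 1 place in the alphabet: e, d, c, b → a.
Second letter goes K, I, G, E → C (letters move back 2 places in the alphabet).
Third slot — ×2 each step: 5, 10, 20, 40 → 80.
Putting it together: (a/C/80).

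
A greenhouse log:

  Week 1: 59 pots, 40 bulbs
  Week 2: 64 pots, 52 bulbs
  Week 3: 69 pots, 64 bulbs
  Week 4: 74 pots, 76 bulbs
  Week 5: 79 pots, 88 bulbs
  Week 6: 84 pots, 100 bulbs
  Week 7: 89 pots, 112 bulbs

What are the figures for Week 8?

94 pots, 124 bulbs

For the pots, +5 each step: 59, 64, 69, 74, 79, 84, 89 → 94.
For the bulbs, +12 each step: 40, 52, 64, 76, 88, 100, 112 → 124.
So the next record is 94 pots, 124 bulbs.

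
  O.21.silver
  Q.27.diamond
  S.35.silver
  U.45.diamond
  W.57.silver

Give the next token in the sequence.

Letter: letters move forward 2 places in the alphabet; O, Q, S, U, W → Y.
Second component: 21, 27, 35, 45, 57 → 71 (differences are 6, 8, 10, … (increasing by 2 each time)).
Rank goes silver, diamond, silver, diamond, silver → diamond (alternates silver ↔ diamond).
Combining the parts gives Y.71.diamond.

Y.71.diamond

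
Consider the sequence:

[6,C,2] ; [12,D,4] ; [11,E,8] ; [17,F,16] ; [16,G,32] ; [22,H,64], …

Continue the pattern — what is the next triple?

[21,I,128]

For the first slot, alternating steps +6, −1, +6, −1, …: 6, 12, 11, 17, 16, 22 → 21.
Letter: letters move forward 1 place in the alphabet; C, D, E, F, G, H → I.
Third slot — ×2 each step: 2, 4, 8, 16, 32, 64 → 128.
So the next triple is [21,I,128].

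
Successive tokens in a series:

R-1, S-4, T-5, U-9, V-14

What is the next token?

Letter: letters move forward 1 place in the alphabet; R, S, T, U, V → W.
Second component: each term is the sum of the two before it, so 1, 4, 5, 9, 14 → 23.
So the next token is W-23.

W-23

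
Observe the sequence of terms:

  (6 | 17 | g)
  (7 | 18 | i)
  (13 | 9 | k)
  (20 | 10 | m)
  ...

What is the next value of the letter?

First entry — each term is the sum of the two before it: 6, 7, 13, 20 → 33.
Second entry — alternating steps +1, −9, +1, −9, …: 17, 18, 9, 10 → 1.
Letter goes g, i, k, m → o (letters move forward 2 places in the alphabet).

o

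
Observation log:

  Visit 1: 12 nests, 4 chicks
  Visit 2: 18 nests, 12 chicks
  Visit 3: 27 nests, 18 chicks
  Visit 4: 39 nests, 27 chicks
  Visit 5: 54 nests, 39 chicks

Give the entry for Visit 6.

72 nests, 54 chicks

Nests: differences are 6, 9, 12, … (increasing by 3 each time); 12, 18, 27, 39, 54 → 72.
Chicks: always the previous value of the nests; 4, 12, 18, 27, 39 → 54.
Combining the parts gives 72 nests, 54 chicks.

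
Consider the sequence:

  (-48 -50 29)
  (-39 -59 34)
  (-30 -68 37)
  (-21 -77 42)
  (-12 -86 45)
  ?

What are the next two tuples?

First slot goes -48, -39, -30, -21, -12 → -3 → 6 (+9 each step).
For the second slot, −9 each step: -50, -59, -68, -77, -86 → -95 → -104.
Third slot goes 29, 34, 37, 42, 45 → 50 → 53 (alternating steps +5, +3, +5, +3, …).
So the next two tuples are (-3 -95 50) and (6 -104 53).

(-3 -95 50), (6 -104 53)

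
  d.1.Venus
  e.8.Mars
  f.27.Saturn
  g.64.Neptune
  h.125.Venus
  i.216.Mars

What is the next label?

Letter — letters move forward 1 place in the alphabet: d, e, f, g, h, i → j.
Second component: perfect cubes: 1³, 2³, 3³, …, so 1, 8, 27, 64, 125, 216 → 343.
For the planet, repeats Venus → Mars → Saturn → Neptune: Venus, Mars, Saturn, Neptune, Venus, Mars → Saturn.
So the next label is j.343.Saturn.

j.343.Saturn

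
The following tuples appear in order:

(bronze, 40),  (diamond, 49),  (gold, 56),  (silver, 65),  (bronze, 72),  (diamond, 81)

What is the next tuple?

Rank: bronze, diamond, gold, silver, bronze, diamond → gold (repeats bronze → diamond → gold → silver).
Second part — alternating steps +9, +7, +9, +7, …: 40, 49, 56, 65, 72, 81 → 88.
Putting it together: (gold, 88).

(gold, 88)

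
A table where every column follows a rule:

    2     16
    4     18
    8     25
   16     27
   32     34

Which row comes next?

First component: ×2 each step; 2, 4, 8, 16, 32 → 64.
Second component: alternating steps +2, +7, +2, +7, …, so 16, 18, 25, 27, 34 → 36.
Combining the parts gives 64  36.

64  36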